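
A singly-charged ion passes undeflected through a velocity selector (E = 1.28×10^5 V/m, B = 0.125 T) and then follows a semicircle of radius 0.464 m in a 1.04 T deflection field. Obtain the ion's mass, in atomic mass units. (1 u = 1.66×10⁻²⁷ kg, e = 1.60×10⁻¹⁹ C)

v = E/B₁ = 1.02×10^6 m/s.
From r = mv/(qB₂), m = qB₂r/v = (1×1.60×10^-19)(1.04)(0.464) / (1.02×10^6) = 7.54×10^-26 kg.
In atomic mass units: m = 7.54×10^-26 / 1.66×10^-27 = 45.4 u.

m ≈ 45.4 u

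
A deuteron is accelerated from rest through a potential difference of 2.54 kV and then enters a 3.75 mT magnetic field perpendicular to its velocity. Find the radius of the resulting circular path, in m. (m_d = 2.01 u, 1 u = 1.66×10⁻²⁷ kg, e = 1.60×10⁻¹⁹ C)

r ≈ 2.74 m

The kinetic energy gained is K = qV = (1×1.60×10^-19)(2540) = 4.06×10^-16 J.
v = √(2K/m) = 4.94×10^5 m/s.
r = mv/(qB) = (3.34×10^-27)(4.94×10^5) / [(1×1.60×10^-19)(3.75×10^-3)] = 2.74 m.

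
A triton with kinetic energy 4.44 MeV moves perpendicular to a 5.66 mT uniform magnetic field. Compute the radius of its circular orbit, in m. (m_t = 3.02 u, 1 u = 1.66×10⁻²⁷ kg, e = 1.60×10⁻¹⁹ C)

Convert the energy: K = 4.44 MeV = 7.10×10^-13 J.
v = √(2K/m) = √(2·7.10×10^-13/5.01×10^-27) = 1.68×10^7 m/s.
r = mv/(qB) = (5.01×10^-27)(1.68×10^7) / [(1×1.60×10^-19)(5.66×10^-3)] = 93.2 m.

r ≈ 93.2 m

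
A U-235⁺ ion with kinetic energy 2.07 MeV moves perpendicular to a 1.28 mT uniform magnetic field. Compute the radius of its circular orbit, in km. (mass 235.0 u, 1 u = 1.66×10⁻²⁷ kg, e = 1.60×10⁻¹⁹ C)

Convert the energy: K = 2.07 MeV = 3.31×10^-13 J.
v = √(2K/m) = √(2·3.31×10^-13/3.90×10^-25) = 1.30×10^6 m/s.
r = mv/(qB) = (3.90×10^-25)(1.30×10^6) / [(1×1.60×10^-19)(1.28×10^-3)] = 2480 m.

r ≈ 2.48 km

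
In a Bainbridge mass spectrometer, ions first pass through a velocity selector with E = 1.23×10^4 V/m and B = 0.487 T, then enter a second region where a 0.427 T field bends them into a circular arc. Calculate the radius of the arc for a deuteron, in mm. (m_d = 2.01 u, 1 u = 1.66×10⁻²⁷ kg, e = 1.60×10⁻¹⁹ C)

The selector passes v = E/B = 1.23×10^4/0.487 = 2.53×10^4 m/s.
In the deflection region, r = mv/(qB₂) = (3.34×10^-27)(2.53×10^4) / [(1×1.60×10^-19)(0.427)] = 1.23×10^-3 m.

r ≈ 1.23 mm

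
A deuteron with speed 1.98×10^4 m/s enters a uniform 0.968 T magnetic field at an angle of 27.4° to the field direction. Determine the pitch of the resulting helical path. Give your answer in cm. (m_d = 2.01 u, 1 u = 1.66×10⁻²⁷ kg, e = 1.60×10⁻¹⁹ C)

The velocity component along B is v∥ = v cos27.4° = 1.76×10^4 m/s.
The cyclotron period T = 2πm/(qB) = 1.35×10^-7 s is set by m, q, B alone.
Pitch = v∥·T = (1.76×10^4)(1.35×10^-7) = 2.38×10^-3 m.

pitch ≈ 0.238 cm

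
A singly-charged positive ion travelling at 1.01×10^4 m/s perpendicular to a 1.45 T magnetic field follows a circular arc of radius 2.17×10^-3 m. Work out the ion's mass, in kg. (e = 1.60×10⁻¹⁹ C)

qvB = mv²/r ⇒ m = qBr/v.
m = (1×1.60×10^-19)(1.45)(2.17×10^-3) / (1.01×10^4) = 4.98×10^-26 kg.

m ≈ 4.98×10^-26 kg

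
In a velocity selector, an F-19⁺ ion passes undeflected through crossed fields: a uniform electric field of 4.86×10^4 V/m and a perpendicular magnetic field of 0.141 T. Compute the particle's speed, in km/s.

For zero net force, qE = qvB, so v = E/B.
v = (4.86×10^4) / (0.141) = 3.45×10^5 m/s.

v ≈ 345 km/s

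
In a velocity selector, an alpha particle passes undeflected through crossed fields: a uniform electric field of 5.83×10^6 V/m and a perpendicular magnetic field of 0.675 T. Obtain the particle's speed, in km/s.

v ≈ 8640 km/s

For zero net force, qE = qvB, so v = E/B.
v = (5.83×10^6) / (0.675) = 8.64×10^6 m/s.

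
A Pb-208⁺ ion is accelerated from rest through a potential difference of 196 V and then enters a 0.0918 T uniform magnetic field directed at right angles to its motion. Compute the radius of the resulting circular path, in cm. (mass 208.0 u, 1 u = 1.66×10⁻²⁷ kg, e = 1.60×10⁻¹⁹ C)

The kinetic energy gained is K = qV = (1×1.60×10^-19)(196) = 3.14×10^-17 J.
v = √(2K/m) = 1.35×10^4 m/s.
r = mv/(qB) = (3.45×10^-25)(1.35×10^4) / [(1×1.60×10^-19)(0.0918)] = 0.317 m.

r ≈ 31.7 cm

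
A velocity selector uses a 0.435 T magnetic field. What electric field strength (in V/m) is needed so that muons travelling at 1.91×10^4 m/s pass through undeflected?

qE = qvB ⇒ E = vB = (1.91×10^4)(0.435) = 8310 V/m.

E ≈ 8310 V/m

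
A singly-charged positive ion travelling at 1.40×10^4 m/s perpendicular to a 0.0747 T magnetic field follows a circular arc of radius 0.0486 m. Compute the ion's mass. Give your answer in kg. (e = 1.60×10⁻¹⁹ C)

m ≈ 4.15×10^-26 kg

qvB = mv²/r ⇒ m = qBr/v.
m = (1×1.60×10^-19)(0.0747)(0.0486) / (1.40×10^4) = 4.15×10^-26 kg.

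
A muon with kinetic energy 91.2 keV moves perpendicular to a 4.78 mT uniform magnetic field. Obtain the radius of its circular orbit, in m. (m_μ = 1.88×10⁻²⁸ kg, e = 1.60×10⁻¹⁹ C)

Convert the energy: K = 91.2 keV = 1.46×10^-14 J.
v = √(2K/m) = √(2·1.46×10^-14/1.88×10^-28) = 1.25×10^7 m/s.
r = mv/(qB) = (1.88×10^-28)(1.25×10^7) / [(1×1.60×10^-19)(4.78×10^-3)] = 3.06 m.

r ≈ 3.06 m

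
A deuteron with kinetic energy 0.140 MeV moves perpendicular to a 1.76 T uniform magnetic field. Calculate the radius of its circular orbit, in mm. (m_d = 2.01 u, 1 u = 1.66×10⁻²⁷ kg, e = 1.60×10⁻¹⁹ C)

Convert the energy: K = 0.140 MeV = 2.24×10^-14 J.
v = √(2K/m) = √(2·2.24×10^-14/3.34×10^-27) = 3.66×10^6 m/s.
r = mv/(qB) = (3.34×10^-27)(3.66×10^6) / [(1×1.60×10^-19)(1.76)] = 0.0434 m.

r ≈ 43.4 mm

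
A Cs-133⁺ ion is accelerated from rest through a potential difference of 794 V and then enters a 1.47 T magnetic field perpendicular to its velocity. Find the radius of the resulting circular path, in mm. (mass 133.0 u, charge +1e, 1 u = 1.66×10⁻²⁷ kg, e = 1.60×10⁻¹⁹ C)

r ≈ 31.8 mm

The kinetic energy gained is K = qV = (1×1.60×10^-19)(794) = 1.27×10^-16 J.
v = √(2K/m) = 3.39×10^4 m/s.
r = mv/(qB) = (2.21×10^-25)(3.39×10^4) / [(1×1.60×10^-19)(1.47)] = 0.0318 m.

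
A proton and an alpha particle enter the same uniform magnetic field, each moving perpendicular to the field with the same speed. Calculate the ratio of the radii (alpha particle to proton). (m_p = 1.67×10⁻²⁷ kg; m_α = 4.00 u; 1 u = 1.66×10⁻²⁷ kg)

ratio ≈ 1.99

r = mv/(qB) ⇒ at equal v, r ∝ m/q.
r_{alpha particle}/r_{proton} = 1.99.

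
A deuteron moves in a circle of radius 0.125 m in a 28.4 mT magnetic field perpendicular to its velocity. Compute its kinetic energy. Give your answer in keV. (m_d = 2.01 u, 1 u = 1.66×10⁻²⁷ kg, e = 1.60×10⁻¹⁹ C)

v = qBr/m = (1×1.60×10^-19)(0.0284)(0.125) / (3.34×10^-27) = 1.70×10^5 m/s.
K = ½mv² = 0.5·(3.34×10^-27)·(1.70×10^5)² = 4.83×10^-17 J = 0.302 keV.

K ≈ 0.302 keV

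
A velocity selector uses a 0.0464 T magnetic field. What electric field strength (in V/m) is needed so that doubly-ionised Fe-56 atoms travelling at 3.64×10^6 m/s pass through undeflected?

qE = qvB ⇒ E = vB = (3.64×10^6)(0.0464) = 1.69×10^5 V/m.

E ≈ 1.69×10^5 V/m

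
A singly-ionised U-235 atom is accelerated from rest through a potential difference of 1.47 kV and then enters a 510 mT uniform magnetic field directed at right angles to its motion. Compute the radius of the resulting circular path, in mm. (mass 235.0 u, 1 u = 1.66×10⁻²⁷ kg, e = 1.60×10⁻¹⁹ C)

r ≈ 166 mm

The kinetic energy gained is K = qV = (1×1.60×10^-19)(1470) = 2.35×10^-16 J.
v = √(2K/m) = 3.47×10^4 m/s.
r = mv/(qB) = (3.90×10^-25)(3.47×10^4) / [(1×1.60×10^-19)(0.510)] = 0.166 m.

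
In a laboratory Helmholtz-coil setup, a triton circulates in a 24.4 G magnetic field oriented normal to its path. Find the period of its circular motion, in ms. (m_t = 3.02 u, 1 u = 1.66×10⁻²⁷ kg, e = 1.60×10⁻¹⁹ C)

T ≈ 0.0807 ms

The cyclotron period is independent of speed: T = 2πm/(qB).
T = 2π(5.01×10^-27) / [(1×1.60×10^-19)(2.44×10^-3)] = 8.07×10^-5 s.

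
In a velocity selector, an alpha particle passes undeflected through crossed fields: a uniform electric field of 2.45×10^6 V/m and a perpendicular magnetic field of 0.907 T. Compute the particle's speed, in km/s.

v ≈ 2700 km/s

For zero net force, qE = qvB, so v = E/B.
v = (2.45×10^6) / (0.907) = 2.70×10^6 m/s.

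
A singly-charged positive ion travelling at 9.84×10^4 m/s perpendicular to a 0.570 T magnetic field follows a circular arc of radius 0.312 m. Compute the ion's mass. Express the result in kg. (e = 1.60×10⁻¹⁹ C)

m ≈ 2.89×10^-25 kg

qvB = mv²/r ⇒ m = qBr/v.
m = (1×1.60×10^-19)(0.570)(0.312) / (9.84×10^4) = 2.89×10^-25 kg.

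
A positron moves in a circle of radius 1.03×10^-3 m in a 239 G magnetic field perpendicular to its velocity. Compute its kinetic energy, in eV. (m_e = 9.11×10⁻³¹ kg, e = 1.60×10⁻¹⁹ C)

v = qBr/m = (1×1.60×10^-19)(0.0239)(1.03×10^-3) / (9.11×10^-31) = 4.32×10^6 m/s.
K = ½mv² = 0.5·(9.11×10^-31)·(4.32×10^6)² = 8.51×10^-18 J = 53.2 eV.

K ≈ 53.2 eV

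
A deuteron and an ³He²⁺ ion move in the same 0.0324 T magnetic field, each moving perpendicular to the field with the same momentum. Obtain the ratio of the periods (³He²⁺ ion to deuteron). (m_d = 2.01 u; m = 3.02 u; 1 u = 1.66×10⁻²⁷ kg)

T = 2πm/(qB) is independent of speed, so T₂/T₁ = (m₂/q₂)/(m₁/q₁).
T_{³He²⁺ ion}/T_{deuteron} = (5.01×10^-27/2e) / (3.34×10^-27/1e) = 0.751.

ratio ≈ 0.751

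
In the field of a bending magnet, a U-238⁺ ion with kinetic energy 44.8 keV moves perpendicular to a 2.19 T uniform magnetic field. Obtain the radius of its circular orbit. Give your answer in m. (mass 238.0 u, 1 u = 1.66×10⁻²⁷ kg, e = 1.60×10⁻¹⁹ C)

Convert the energy: K = 44.8 keV = 7.17×10^-15 J.
v = √(2K/m) = √(2·7.17×10^-15/3.95×10^-25) = 1.90×10^5 m/s.
r = mv/(qB) = (3.95×10^-25)(1.90×10^5) / [(1×1.60×10^-19)(2.19)] = 0.215 m.

r ≈ 0.215 m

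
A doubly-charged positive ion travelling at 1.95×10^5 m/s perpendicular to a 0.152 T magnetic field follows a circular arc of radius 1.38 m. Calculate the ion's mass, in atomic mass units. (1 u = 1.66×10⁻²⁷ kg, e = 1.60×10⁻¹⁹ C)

qvB = mv²/r ⇒ m = qBr/v.
m = (2×1.60×10^-19)(0.152)(1.38) / (1.95×10^5) = 3.44×10^-25 kg = 207 u.

m ≈ 207 u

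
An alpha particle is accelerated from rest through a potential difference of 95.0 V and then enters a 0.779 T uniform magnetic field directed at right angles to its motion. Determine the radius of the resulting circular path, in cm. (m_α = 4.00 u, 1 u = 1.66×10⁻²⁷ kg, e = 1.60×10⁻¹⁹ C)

r ≈ 0.255 cm

The kinetic energy gained is K = qV = (2×1.60×10^-19)(95.0) = 3.04×10^-17 J.
v = √(2K/m) = 9.57×10^4 m/s.
r = mv/(qB) = (6.64×10^-27)(9.57×10^4) / [(2×1.60×10^-19)(0.779)] = 2.55×10^-3 m.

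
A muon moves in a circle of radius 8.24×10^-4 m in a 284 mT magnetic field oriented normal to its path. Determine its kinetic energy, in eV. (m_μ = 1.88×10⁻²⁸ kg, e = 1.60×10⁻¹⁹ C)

K ≈ 23.3 eV

v = qBr/m = (1×1.60×10^-19)(0.284)(8.24×10^-4) / (1.88×10^-28) = 1.99×10^5 m/s.
K = ½mv² = 0.5·(1.88×10^-28)·(1.99×10^5)² = 3.73×10^-18 J = 23.3 eV.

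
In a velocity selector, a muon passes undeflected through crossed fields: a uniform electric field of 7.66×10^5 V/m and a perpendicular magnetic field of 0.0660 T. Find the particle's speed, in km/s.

v ≈ 11600 km/s

For zero net force, qE = qvB, so v = E/B.
v = (7.66×10^5) / (0.0660) = 1.16×10^7 m/s.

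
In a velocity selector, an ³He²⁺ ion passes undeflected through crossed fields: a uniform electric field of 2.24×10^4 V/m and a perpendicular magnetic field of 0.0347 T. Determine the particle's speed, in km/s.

For zero net force, qE = qvB, so v = E/B.
v = (2.24×10^4) / (0.0347) = 6.46×10^5 m/s.

v ≈ 646 km/s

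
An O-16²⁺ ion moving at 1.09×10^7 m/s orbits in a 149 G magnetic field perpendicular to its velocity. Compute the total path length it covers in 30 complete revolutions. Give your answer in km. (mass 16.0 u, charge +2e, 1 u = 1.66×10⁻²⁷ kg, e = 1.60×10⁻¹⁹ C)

r = mv/(qB) = 60.7 m, so one revolution covers 2πr = 382 m.
In 30 revolutions: L = 30·2πr = 1.14×10^4 m.

L ≈ 11.4 km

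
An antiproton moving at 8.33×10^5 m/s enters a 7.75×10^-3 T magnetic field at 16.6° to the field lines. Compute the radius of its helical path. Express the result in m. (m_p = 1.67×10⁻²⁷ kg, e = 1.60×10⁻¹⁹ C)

Only the perpendicular component v⊥ = v sin16.6° = 2.38×10^5 m/s is bent by the field.
r = m v⊥ /(qB) = (1.67×10^-27)(2.38×10^5) / [(1×1.60×10^-19)(7.75×10^-3)] = 0.321 m.

r ≈ 0.321 m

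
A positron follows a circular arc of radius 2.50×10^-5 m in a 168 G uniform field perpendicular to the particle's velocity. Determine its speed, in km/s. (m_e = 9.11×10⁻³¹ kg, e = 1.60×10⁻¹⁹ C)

From qvB = mv²/r, v = qBr/m.
v = (1×1.60×10^-19)(0.0168)(2.50×10^-5) / (9.11×10^-31) = 7.38×10^4 m/s.

v ≈ 73.8 km/s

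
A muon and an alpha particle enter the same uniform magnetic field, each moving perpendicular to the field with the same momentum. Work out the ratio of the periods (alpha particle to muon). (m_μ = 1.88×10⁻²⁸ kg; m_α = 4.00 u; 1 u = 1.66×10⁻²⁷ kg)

T = 2πm/(qB) is independent of speed, so T₂/T₁ = (m₂/q₂)/(m₁/q₁).
T_{alpha particle}/T_{muon} = (6.64×10^-27/2e) / (1.88×10^-28/1e) = 17.7.

ratio ≈ 17.7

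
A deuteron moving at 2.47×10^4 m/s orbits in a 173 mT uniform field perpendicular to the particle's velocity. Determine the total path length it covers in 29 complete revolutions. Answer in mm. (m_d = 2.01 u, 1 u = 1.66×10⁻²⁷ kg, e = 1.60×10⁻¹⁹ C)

L ≈ 543 mm

r = mv/(qB) = 2.98×10^-3 m, so one revolution covers 2πr = 0.0187 m.
In 29 revolutions: L = 29·2πr = 0.543 m.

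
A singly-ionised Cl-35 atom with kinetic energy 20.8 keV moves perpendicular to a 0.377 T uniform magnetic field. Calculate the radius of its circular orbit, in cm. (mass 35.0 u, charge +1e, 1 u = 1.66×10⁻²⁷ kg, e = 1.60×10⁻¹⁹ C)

r ≈ 32.6 cm

Convert the energy: K = 20.8 keV = 3.33×10^-15 J.
v = √(2K/m) = √(2·3.33×10^-15/5.81×10^-26) = 3.38×10^5 m/s.
r = mv/(qB) = (5.81×10^-26)(3.38×10^5) / [(1×1.60×10^-19)(0.377)] = 0.326 m.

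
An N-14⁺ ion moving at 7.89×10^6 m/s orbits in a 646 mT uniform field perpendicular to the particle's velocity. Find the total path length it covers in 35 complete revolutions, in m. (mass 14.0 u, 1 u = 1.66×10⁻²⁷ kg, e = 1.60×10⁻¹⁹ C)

r = mv/(qB) = 1.77 m, so one revolution covers 2πr = 11.1 m.
In 35 revolutions: L = 35·2πr = 390 m.

L ≈ 390 m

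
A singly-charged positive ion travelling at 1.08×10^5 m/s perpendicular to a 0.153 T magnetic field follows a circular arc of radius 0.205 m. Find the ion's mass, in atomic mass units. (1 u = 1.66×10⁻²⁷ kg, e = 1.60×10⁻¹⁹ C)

m ≈ 28.0 u

qvB = mv²/r ⇒ m = qBr/v.
m = (1×1.60×10^-19)(0.153)(0.205) / (1.08×10^5) = 4.65×10^-26 kg = 28.0 u.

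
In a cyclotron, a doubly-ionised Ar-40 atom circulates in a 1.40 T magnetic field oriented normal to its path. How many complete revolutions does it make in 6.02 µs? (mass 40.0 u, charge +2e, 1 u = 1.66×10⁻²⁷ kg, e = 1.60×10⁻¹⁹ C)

T = 2πm/(qB) = 2π(6.64×10^-26) / [(2×1.60×10^-19)(1.40)] = 9.3126×10^-7 s.
N = t/T = 6.02×10^-6 / 9.3126×10^-7 ≈ 6.46, so 6 complete revolutions.

N = 6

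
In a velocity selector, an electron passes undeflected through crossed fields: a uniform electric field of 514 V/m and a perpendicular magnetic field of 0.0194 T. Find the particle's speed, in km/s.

v ≈ 26.5 km/s

For zero net force, qE = qvB, so v = E/B.
v = (514) / (0.0194) = 2.65×10^4 m/s.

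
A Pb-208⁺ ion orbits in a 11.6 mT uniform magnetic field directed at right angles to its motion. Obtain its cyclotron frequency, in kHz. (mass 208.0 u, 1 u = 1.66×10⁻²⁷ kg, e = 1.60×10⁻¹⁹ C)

f ≈ 0.856 kHz

f = qB/(2πm) = (1×1.60×10^-19)(0.0116) / [2π(3.45×10^-25)] = 856 Hz.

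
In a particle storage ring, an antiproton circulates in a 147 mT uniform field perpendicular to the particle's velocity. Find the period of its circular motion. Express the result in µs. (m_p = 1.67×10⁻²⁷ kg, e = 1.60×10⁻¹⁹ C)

The cyclotron period is independent of speed: T = 2πm/(qB).
T = 2π(1.67×10^-27) / [(1×1.60×10^-19)(0.147)] = 4.46×10^-7 s.

T ≈ 0.446 µs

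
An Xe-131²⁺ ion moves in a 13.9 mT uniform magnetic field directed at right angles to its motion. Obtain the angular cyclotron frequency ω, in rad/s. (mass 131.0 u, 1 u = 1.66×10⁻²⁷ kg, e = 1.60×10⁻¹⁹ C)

ω ≈ 2.05×10^4 rad/s

ω = qB/m = (2×1.60×10^-19)(0.0139) / (2.17×10^-25) = 2.05×10^4 rad/s.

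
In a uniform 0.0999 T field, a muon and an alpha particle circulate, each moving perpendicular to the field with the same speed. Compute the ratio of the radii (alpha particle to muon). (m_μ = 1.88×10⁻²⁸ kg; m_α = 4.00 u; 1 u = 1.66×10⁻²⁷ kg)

r = mv/(qB) ⇒ at equal v, r ∝ m/q.
r_{alpha particle}/r_{muon} = 17.7.

ratio ≈ 17.7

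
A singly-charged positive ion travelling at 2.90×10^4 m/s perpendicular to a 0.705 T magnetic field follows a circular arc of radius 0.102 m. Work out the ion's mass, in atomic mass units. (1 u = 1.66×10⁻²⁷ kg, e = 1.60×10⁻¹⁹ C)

m ≈ 239 u

qvB = mv²/r ⇒ m = qBr/v.
m = (1×1.60×10^-19)(0.705)(0.102) / (2.90×10^4) = 3.97×10^-25 kg = 239 u.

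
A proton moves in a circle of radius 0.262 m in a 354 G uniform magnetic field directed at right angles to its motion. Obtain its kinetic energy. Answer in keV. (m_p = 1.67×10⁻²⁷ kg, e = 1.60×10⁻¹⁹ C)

K ≈ 4.12 keV

v = qBr/m = (1×1.60×10^-19)(0.0354)(0.262) / (1.67×10^-27) = 8.89×10^5 m/s.
K = ½mv² = 0.5·(1.67×10^-27)·(8.89×10^5)² = 6.59×10^-16 J = 4.12 keV.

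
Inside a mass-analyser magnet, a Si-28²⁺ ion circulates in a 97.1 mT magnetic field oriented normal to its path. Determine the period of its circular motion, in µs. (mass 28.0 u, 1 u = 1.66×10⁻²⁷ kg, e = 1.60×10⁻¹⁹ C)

T ≈ 9.40 µs

The cyclotron period is independent of speed: T = 2πm/(qB).
T = 2π(4.65×10^-26) / [(2×1.60×10^-19)(0.0971)] = 9.40×10^-6 s.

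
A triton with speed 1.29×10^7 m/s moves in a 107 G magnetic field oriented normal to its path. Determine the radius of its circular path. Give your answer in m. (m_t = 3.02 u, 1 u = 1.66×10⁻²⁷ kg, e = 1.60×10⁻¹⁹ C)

r ≈ 37.8 m

The magnetic force provides the centripetal force: qvB = mv²/r, so r = mv/(qB).
r = (5.01×10^-27 kg)(1.29×10^7 m/s) / [(1×1.60×10^-19 C)(0.0107 T)] = 37.8 m.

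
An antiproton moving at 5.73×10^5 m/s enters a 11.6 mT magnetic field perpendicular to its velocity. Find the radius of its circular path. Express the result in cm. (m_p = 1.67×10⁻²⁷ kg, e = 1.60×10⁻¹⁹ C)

The magnetic force provides the centripetal force: qvB = mv²/r, so r = mv/(qB).
r = (1.67×10^-27 kg)(5.73×10^5 m/s) / [(1×1.60×10^-19 C)(0.0116 T)] = 0.516 m.

r ≈ 51.6 cm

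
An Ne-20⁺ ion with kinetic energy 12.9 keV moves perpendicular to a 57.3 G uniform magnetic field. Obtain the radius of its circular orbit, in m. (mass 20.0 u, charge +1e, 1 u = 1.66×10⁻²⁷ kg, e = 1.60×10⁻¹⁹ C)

Convert the energy: K = 12.9 keV = 2.06×10^-15 J.
v = √(2K/m) = √(2·2.06×10^-15/3.32×10^-26) = 3.53×10^5 m/s.
r = mv/(qB) = (3.32×10^-26)(3.53×10^5) / [(1×1.60×10^-19)(5.73×10^-3)] = 12.8 m.

r ≈ 12.8 m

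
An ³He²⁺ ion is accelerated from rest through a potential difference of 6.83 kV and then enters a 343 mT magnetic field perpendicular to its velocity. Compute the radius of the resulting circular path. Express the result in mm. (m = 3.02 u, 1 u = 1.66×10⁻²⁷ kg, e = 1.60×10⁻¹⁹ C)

The kinetic energy gained is K = qV = (2×1.60×10^-19)(6830) = 2.19×10^-15 J.
v = √(2K/m) = 9.34×10^5 m/s.
r = mv/(qB) = (5.01×10^-27)(9.34×10^5) / [(2×1.60×10^-19)(0.343)] = 0.0426 m.

r ≈ 42.6 mm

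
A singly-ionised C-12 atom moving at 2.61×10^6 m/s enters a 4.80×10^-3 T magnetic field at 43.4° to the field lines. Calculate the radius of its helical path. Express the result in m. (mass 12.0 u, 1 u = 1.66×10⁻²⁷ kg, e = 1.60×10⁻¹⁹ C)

Only the perpendicular component v⊥ = v sin43.4° = 1.79×10^6 m/s is bent by the field.
r = m v⊥ /(qB) = (1.99×10^-26)(1.79×10^6) / [(1×1.60×10^-19)(4.80×10^-3)] = 46.5 m.

r ≈ 46.5 m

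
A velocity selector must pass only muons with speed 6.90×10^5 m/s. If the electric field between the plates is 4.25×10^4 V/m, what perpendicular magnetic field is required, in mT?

B ≈ 61.6 mT

qE = qvB ⇒ B = E/v = (4.25×10^4) / (6.90×10^5) = 0.0616 T.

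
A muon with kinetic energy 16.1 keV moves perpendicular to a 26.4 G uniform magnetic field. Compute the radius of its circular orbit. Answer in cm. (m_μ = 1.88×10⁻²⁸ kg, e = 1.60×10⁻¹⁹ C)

Convert the energy: K = 16.1 keV = 2.58×10^-15 J.
v = √(2K/m) = √(2·2.58×10^-15/1.88×10^-28) = 5.23×10^6 m/s.
r = mv/(qB) = (1.88×10^-28)(5.23×10^6) / [(1×1.60×10^-19)(2.64×10^-3)] = 2.33 m.

r ≈ 233 cm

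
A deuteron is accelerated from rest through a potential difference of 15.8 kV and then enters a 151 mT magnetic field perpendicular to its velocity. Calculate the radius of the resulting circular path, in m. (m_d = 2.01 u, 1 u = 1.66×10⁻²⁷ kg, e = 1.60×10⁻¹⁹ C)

The kinetic energy gained is K = qV = (1×1.60×10^-19)(1.58×10^4) = 2.53×10^-15 J.
v = √(2K/m) = 1.23×10^6 m/s.
r = mv/(qB) = (3.34×10^-27)(1.23×10^6) / [(1×1.60×10^-19)(0.151)] = 0.170 m.

r ≈ 0.170 m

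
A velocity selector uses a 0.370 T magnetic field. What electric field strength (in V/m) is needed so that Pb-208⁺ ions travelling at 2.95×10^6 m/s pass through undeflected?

qE = qvB ⇒ E = vB = (2.95×10^6)(0.370) = 1.09×10^6 V/m.

E ≈ 1.09×10^6 V/m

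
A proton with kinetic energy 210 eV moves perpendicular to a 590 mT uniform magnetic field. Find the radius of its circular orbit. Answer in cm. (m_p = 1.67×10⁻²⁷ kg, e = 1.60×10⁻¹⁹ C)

Convert the energy: K = 210 eV = 3.36×10^-17 J.
v = √(2K/m) = √(2·3.36×10^-17/1.67×10^-27) = 2.01×10^5 m/s.
r = mv/(qB) = (1.67×10^-27)(2.01×10^5) / [(1×1.60×10^-19)(0.590)] = 3.55×10^-3 m.

r ≈ 0.355 cm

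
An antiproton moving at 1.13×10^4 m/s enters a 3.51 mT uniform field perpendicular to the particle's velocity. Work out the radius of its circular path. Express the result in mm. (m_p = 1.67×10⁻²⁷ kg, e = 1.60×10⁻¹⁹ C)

r ≈ 33.6 mm

The magnetic force provides the centripetal force: qvB = mv²/r, so r = mv/(qB).
r = (1.67×10^-27 kg)(1.13×10^4 m/s) / [(1×1.60×10^-19 C)(3.51×10^-3 T)] = 0.0336 m.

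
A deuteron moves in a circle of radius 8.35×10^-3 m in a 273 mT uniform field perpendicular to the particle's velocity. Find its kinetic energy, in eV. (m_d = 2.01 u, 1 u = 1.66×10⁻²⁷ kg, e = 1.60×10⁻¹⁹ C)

v = qBr/m = (1×1.60×10^-19)(0.273)(8.35×10^-3) / (3.34×10^-27) = 1.09×10^5 m/s.
K = ½mv² = 0.5·(3.34×10^-27)·(1.09×10^5)² = 1.99×10^-17 J = 125 eV.

K ≈ 125 eV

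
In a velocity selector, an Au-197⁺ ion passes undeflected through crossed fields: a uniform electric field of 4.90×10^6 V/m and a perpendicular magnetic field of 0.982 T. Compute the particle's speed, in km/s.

v ≈ 4990 km/s

For zero net force, qE = qvB, so v = E/B.
v = (4.90×10^6) / (0.982) = 4.99×10^6 m/s.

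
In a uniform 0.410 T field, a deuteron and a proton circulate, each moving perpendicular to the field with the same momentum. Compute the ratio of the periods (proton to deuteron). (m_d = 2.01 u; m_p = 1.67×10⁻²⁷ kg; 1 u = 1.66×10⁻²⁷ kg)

T = 2πm/(qB) is independent of speed, so T₂/T₁ = (m₂/q₂)/(m₁/q₁).
T_{proton}/T_{deuteron} = (1.67×10^-27/1e) / (3.34×10^-27/1e) = 0.501.

ratio ≈ 0.501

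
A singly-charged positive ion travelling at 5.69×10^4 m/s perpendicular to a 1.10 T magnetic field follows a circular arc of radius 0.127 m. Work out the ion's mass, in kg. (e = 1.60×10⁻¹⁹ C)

m ≈ 3.93×10^-25 kg

qvB = mv²/r ⇒ m = qBr/v.
m = (1×1.60×10^-19)(1.10)(0.127) / (5.69×10^4) = 3.93×10^-25 kg.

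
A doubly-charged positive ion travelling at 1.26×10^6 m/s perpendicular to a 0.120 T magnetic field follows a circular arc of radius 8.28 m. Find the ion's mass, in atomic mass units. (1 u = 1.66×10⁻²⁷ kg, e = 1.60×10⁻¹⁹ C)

m ≈ 152 u

qvB = mv²/r ⇒ m = qBr/v.
m = (2×1.60×10^-19)(0.120)(8.28) / (1.26×10^6) = 2.52×10^-25 kg = 152 u.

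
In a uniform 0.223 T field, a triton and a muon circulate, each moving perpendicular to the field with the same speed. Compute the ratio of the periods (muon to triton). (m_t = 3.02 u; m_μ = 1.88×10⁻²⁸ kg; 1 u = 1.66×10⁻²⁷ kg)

ratio ≈ 0.0375

T = 2πm/(qB) is independent of speed, so T₂/T₁ = (m₂/q₂)/(m₁/q₁).
T_{muon}/T_{triton} = (1.88×10^-28/1e) / (5.01×10^-27/1e) = 0.0375.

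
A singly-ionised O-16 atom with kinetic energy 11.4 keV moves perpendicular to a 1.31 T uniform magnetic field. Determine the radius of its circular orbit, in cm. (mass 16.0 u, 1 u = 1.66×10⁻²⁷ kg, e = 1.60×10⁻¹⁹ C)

r ≈ 4.70 cm

Convert the energy: K = 11.4 keV = 1.82×10^-15 J.
v = √(2K/m) = √(2·1.82×10^-15/2.66×10^-26) = 3.71×10^5 m/s.
r = mv/(qB) = (2.66×10^-26)(3.71×10^5) / [(1×1.60×10^-19)(1.31)] = 0.0470 m.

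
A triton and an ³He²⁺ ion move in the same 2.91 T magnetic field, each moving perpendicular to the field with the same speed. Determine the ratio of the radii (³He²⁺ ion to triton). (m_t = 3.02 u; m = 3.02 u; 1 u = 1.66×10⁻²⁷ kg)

ratio ≈ 0.500

r = mv/(qB) ⇒ at equal v, r ∝ m/q.
r_{³He²⁺ ion}/r_{triton} = 0.500.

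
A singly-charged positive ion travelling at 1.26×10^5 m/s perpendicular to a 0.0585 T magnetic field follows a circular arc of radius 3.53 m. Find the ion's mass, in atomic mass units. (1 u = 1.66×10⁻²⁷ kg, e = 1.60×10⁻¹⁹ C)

m ≈ 158 u

qvB = mv²/r ⇒ m = qBr/v.
m = (1×1.60×10^-19)(0.0585)(3.53) / (1.26×10^5) = 2.62×10^-25 kg = 158 u.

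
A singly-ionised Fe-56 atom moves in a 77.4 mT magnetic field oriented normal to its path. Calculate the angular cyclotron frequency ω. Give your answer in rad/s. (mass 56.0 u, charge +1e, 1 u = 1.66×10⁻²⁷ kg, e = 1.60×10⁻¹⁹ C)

ω ≈ 1.33×10^5 rad/s

ω = qB/m = (1×1.60×10^-19)(0.0774) / (9.30×10^-26) = 1.33×10^5 rad/s.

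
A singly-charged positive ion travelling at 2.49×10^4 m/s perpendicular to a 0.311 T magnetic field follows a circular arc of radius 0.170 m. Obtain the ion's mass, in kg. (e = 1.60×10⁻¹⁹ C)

m ≈ 3.40×10^-25 kg

qvB = mv²/r ⇒ m = qBr/v.
m = (1×1.60×10^-19)(0.311)(0.170) / (2.49×10^4) = 3.40×10^-25 kg.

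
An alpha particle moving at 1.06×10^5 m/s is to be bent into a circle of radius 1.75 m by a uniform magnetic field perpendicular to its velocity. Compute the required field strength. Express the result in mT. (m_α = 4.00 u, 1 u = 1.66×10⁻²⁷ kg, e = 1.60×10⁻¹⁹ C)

B ≈ 1.26 mT

qvB = mv²/r gives B = mv/(qr).
B = (6.64×10^-27)(1.06×10^5) / [(2×1.60×10^-19)(1.75)] = 1.26×10^-3 T.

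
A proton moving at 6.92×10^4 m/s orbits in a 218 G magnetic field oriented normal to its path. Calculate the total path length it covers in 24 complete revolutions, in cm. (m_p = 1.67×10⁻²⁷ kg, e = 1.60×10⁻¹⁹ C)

L ≈ 500 cm

r = mv/(qB) = 0.0331 m, so one revolution covers 2πr = 0.208 m.
In 24 revolutions: L = 24·2πr = 5.00 m.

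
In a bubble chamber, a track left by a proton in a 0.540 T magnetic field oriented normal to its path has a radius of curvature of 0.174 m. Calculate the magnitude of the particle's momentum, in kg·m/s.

Since qvB = mv²/r, the momentum p = mv = qBr.
p = (1×1.60×10^-19)(0.540)(0.174) = 1.50×10^-20 kg·m/s.

p ≈ 1.50×10^-20 kg·m/s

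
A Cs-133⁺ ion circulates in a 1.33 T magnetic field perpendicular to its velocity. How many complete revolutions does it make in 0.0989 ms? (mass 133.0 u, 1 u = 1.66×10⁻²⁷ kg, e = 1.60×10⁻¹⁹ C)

N = 15

T = 2πm/(qB) = 2π(2.2078×10^-25) / [(1×1.60×10^-19)(1.33)] = 6.5188×10^-6 s.
N = t/T = 9.89×10^-5 / 6.5188×10^-6 ≈ 15.17, so 15 complete revolutions.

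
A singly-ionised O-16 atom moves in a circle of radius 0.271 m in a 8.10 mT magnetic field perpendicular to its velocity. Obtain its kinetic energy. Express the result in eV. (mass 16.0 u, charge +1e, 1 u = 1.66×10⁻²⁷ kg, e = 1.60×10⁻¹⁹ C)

K ≈ 14.5 eV

v = qBr/m = (1×1.60×10^-19)(8.10×10^-3)(0.271) / (2.66×10^-26) = 1.32×10^4 m/s.
K = ½mv² = 0.5·(2.66×10^-26)·(1.32×10^4)² = 2.32×10^-18 J = 14.5 eV.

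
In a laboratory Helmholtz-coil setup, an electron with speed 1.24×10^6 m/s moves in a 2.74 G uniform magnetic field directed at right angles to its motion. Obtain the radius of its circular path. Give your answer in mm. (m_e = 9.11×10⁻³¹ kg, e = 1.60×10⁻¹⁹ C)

The magnetic force provides the centripetal force: qvB = mv²/r, so r = mv/(qB).
r = (9.11×10^-31 kg)(1.24×10^6 m/s) / [(1×1.60×10^-19 C)(2.74×10^-4 T)] = 0.0258 m.

r ≈ 25.8 mm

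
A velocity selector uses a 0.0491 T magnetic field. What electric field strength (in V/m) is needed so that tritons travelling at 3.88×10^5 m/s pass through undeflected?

qE = qvB ⇒ E = vB = (3.88×10^5)(0.0491) = 1.91×10^4 V/m.

E ≈ 1.91×10^4 V/m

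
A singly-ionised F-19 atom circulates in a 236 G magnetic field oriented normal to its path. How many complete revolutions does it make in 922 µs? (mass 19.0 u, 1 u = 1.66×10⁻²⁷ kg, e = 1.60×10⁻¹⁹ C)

N = 17

T = 2πm/(qB) = 2π(3.154×10^-26) / [(1×1.60×10^-19)(0.0236)] = 5.2482×10^-5 s.
N = t/T = 9.22×10^-4 / 5.2482×10^-5 ≈ 17.57, so 17 complete revolutions.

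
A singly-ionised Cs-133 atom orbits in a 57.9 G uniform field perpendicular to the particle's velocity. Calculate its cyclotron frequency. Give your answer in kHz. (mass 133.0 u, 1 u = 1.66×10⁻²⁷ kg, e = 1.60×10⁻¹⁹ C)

f = qB/(2πm) = (1×1.60×10^-19)(5.79×10^-3) / [2π(2.21×10^-25)] = 668 Hz.

f ≈ 0.668 kHz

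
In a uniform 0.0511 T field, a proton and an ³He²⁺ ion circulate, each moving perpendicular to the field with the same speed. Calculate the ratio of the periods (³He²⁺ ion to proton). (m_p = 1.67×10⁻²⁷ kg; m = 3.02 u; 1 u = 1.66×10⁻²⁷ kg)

T = 2πm/(qB) is independent of speed, so T₂/T₁ = (m₂/q₂)/(m₁/q₁).
T_{³He²⁺ ion}/T_{proton} = (5.01×10^-27/2e) / (1.67×10^-27/1e) = 1.50.

ratio ≈ 1.50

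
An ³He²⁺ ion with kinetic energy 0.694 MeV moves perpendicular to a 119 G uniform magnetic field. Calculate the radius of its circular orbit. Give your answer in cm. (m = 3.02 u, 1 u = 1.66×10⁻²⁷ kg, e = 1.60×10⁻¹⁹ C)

r ≈ 876 cm

Convert the energy: K = 0.694 MeV = 1.11×10^-13 J.
v = √(2K/m) = √(2·1.11×10^-13/5.01×10^-27) = 6.66×10^6 m/s.
r = mv/(qB) = (5.01×10^-27)(6.66×10^6) / [(2×1.60×10^-19)(0.0119)] = 8.76 m.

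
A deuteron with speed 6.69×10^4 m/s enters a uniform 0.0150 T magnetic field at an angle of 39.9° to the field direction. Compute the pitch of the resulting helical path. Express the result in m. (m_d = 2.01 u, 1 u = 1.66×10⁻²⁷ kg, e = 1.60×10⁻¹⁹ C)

The velocity component along B is v∥ = v cos39.9° = 5.13×10^4 m/s.
The cyclotron period T = 2πm/(qB) = 8.74×10^-6 s is set by m, q, B alone.
Pitch = v∥·T = (5.13×10^4)(8.74×10^-6) = 0.448 m.

pitch ≈ 0.448 m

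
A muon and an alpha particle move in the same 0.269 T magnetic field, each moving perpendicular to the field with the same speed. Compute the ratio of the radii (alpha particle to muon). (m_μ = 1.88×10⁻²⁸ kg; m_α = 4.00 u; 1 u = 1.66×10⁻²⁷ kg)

r = mv/(qB) ⇒ at equal v, r ∝ m/q.
r_{alpha particle}/r_{muon} = 17.7.

ratio ≈ 17.7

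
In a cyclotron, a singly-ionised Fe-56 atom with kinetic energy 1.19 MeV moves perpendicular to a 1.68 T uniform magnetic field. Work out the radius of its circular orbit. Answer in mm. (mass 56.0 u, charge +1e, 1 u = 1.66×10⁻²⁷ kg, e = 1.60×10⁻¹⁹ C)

Convert the energy: K = 1.19 MeV = 1.90×10^-13 J.
v = √(2K/m) = √(2·1.90×10^-13/9.30×10^-26) = 2.02×10^6 m/s.
r = mv/(qB) = (9.30×10^-26)(2.02×10^6) / [(1×1.60×10^-19)(1.68)] = 0.700 m.

r ≈ 700 mm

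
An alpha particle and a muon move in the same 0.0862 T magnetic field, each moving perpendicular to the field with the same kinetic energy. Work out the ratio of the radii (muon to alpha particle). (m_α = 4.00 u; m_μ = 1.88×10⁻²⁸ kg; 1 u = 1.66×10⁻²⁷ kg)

ratio ≈ 0.337

r = √(2mK)/(qB) ⇒ at equal K, r ∝ √m/q.
r_{muon}/r_{alpha particle} = 0.337.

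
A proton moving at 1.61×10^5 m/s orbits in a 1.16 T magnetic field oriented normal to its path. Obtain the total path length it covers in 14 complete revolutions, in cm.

L ≈ 12.7 cm

r = mv/(qB) = 1.45×10^-3 m, so one revolution covers 2πr = 9.10×10^-3 m.
In 14 revolutions: L = 14·2πr = 0.127 m.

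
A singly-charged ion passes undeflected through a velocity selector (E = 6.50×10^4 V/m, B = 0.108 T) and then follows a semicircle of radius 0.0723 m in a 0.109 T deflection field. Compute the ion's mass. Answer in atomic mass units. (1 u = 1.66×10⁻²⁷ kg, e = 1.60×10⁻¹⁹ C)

m ≈ 1.26 u

v = E/B₁ = 6.02×10^5 m/s.
From r = mv/(qB₂), m = qB₂r/v = (1×1.60×10^-19)(0.109)(0.0723) / (6.02×10^5) = 2.10×10^-27 kg.
In atomic mass units: m = 2.10×10^-27 / 1.66×10^-27 = 1.26 u.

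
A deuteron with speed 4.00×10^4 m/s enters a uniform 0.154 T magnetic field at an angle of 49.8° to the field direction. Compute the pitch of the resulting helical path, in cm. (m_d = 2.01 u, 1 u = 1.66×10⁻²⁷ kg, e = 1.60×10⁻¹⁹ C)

pitch ≈ 2.20 cm

The velocity component along B is v∥ = v cos49.8° = 2.58×10^4 m/s.
The cyclotron period T = 2πm/(qB) = 8.51×10^-7 s is set by m, q, B alone.
Pitch = v∥·T = (2.58×10^4)(8.51×10^-7) = 0.0220 m.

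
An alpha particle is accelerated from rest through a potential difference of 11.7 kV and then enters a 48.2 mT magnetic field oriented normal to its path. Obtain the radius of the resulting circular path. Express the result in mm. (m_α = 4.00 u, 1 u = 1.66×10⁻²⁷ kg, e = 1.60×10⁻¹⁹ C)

r ≈ 457 mm

The kinetic energy gained is K = qV = (2×1.60×10^-19)(1.17×10^4) = 3.74×10^-15 J.
v = √(2K/m) = 1.06×10^6 m/s.
r = mv/(qB) = (6.64×10^-27)(1.06×10^6) / [(2×1.60×10^-19)(0.0482)] = 0.457 m.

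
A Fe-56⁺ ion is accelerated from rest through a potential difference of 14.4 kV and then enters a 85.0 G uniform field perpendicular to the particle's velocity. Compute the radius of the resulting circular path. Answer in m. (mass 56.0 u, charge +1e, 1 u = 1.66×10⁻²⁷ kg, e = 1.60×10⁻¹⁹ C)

r ≈ 15.2 m

The kinetic energy gained is K = qV = (1×1.60×10^-19)(1.44×10^4) = 2.30×10^-15 J.
v = √(2K/m) = 2.23×10^5 m/s.
r = mv/(qB) = (9.30×10^-26)(2.23×10^5) / [(1×1.60×10^-19)(8.50×10^-3)] = 15.2 m.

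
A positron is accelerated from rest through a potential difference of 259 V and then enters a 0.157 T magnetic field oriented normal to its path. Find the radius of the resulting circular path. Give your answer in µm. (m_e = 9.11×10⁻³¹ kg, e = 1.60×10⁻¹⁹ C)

r ≈ 346 µm

The kinetic energy gained is K = qV = (1×1.60×10^-19)(259) = 4.14×10^-17 J.
v = √(2K/m) = 9.54×10^6 m/s.
r = mv/(qB) = (9.11×10^-31)(9.54×10^6) / [(1×1.60×10^-19)(0.157)] = 3.46×10^-4 m.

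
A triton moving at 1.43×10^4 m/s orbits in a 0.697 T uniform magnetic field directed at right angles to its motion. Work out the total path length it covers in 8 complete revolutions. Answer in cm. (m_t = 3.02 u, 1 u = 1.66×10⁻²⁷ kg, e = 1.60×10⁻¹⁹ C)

r = mv/(qB) = 6.43×10^-4 m, so one revolution covers 2πr = 4.04×10^-3 m.
In 8 revolutions: L = 8·2πr = 0.0323 m.

L ≈ 3.23 cm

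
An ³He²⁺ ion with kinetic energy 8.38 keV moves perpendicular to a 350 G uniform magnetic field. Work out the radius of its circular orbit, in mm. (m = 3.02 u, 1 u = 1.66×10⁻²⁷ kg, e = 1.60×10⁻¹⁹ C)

r ≈ 327 mm

Convert the energy: K = 8.38 keV = 1.34×10^-15 J.
v = √(2K/m) = √(2·1.34×10^-15/5.01×10^-27) = 7.31×10^5 m/s.
r = mv/(qB) = (5.01×10^-27)(7.31×10^5) / [(2×1.60×10^-19)(0.0350)] = 0.327 m.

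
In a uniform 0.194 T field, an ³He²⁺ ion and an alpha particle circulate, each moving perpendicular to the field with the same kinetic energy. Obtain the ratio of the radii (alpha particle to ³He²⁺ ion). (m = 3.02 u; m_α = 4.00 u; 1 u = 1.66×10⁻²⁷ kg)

r = √(2mK)/(qB) ⇒ at equal K, r ∝ √m/q.
r_{alpha particle}/r_{³He²⁺ ion} = 1.15.

ratio ≈ 1.15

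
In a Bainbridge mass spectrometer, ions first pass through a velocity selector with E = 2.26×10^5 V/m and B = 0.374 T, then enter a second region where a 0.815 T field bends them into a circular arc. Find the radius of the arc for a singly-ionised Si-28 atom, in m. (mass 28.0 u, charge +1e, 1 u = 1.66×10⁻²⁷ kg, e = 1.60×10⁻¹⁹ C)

r ≈ 0.215 m

The selector passes v = E/B = 2.26×10^5/0.374 = 6.04×10^5 m/s.
In the deflection region, r = mv/(qB₂) = (4.65×10^-26)(6.04×10^5) / [(1×1.60×10^-19)(0.815)] = 0.215 m.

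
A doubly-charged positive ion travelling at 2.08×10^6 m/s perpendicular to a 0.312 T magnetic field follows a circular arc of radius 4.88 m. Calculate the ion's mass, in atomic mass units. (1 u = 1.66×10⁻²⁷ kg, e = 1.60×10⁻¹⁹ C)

m ≈ 141 u

qvB = mv²/r ⇒ m = qBr/v.
m = (2×1.60×10^-19)(0.312)(4.88) / (2.08×10^6) = 2.34×10^-25 kg = 141 u.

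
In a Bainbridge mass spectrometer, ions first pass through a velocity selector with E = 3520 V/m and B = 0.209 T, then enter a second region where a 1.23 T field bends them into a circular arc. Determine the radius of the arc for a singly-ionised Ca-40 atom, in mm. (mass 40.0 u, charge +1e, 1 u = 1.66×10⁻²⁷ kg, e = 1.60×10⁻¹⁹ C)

The selector passes v = E/B = 3520/0.209 = 1.68×10^4 m/s.
In the deflection region, r = mv/(qB₂) = (6.64×10^-26)(1.68×10^4) / [(1×1.60×10^-19)(1.23)] = 5.68×10^-3 m.

r ≈ 5.68 mm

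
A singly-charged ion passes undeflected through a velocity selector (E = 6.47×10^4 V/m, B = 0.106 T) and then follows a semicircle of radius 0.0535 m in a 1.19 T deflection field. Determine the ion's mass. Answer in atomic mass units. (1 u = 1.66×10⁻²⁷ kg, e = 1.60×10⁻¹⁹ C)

v = E/B₁ = 6.10×10^5 m/s.
From r = mv/(qB₂), m = qB₂r/v = (1×1.60×10^-19)(1.19)(0.0535) / (6.10×10^5) = 1.67×10^-26 kg.
In atomic mass units: m = 1.67×10^-26 / 1.66×10^-27 = 10.1 u.

m ≈ 10.1 u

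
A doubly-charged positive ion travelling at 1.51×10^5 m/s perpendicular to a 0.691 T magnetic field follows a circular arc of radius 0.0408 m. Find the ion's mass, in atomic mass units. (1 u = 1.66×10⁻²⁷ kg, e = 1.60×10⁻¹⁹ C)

qvB = mv²/r ⇒ m = qBr/v.
m = (2×1.60×10^-19)(0.691)(0.0408) / (1.51×10^5) = 5.97×10^-26 kg = 36.0 u.

m ≈ 36.0 u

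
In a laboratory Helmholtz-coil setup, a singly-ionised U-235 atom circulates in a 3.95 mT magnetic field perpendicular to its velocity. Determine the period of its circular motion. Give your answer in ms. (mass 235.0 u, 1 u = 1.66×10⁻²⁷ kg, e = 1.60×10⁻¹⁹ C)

T ≈ 3.88 ms

The cyclotron period is independent of speed: T = 2πm/(qB).
T = 2π(3.90×10^-25) / [(1×1.60×10^-19)(3.95×10^-3)] = 3.88×10^-3 s.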